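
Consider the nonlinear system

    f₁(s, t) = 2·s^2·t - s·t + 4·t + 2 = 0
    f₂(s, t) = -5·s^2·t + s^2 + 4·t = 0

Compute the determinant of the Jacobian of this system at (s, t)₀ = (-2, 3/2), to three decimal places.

J = [[4·s·t - t, 2·s^2 - s + 4], [-10·s·t + 2·s, -5·s^2 + 4]].
At the point, J = [[-13.500, 14.000], [26.000, -16.000]].
det J = -148.000.

-148.000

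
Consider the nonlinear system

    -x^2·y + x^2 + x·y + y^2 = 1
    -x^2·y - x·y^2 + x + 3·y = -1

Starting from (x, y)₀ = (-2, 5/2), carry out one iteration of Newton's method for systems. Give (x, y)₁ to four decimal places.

At (-2, 5/2): F = (-5.7500, 9.0000).
Jacobian J = [[-2·x·y + 2·x + y, -x^2 + x + 2·y], [-2·x·y - y^2 + 1, -x^2 - 2·x·y + 3]].
At the point, J = [[8.5000, -1.0000], [4.7500, 9.0000]] (det J = 81.2500).
Solving J·Δ = −F gives Δ = (0.5262, -1.2777).
Then the next iterate is (x, y)₁ = (-1.4738, 1.2223).

(-1.4738, 1.2223)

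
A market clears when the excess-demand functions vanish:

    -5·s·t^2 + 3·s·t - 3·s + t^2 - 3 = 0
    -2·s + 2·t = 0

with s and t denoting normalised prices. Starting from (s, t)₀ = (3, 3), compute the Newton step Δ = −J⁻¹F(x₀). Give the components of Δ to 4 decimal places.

(-0.9737, -0.9737)

At (3, 3): F = (-111.0000, 0.0000).
Jacobian J = [[-5·t^2 + 3·t - 3, -10·s·t + 3·s + 2·t], [-2, 2]].
At the point, J = [[-39.0000, -75.0000], [-2.0000, 2.0000]] (det J = -228.0000).
Solving J·Δ = −F gives Δ = (-0.9737, -0.9737).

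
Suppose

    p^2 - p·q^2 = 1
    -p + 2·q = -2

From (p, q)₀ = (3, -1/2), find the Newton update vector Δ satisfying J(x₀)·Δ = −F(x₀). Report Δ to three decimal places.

At (3, -1/2): F = (7.250, -2.000).
Jacobian J = [[2·p - q^2, -2·p·q], [-1, 2]].
At the point, J = [[5.750, 3.000], [-1.000, 2.000]] (det J = 14.500).
Solving J·Δ = −F gives Δ = (-1.414, 0.293).

(-1.414, 0.293)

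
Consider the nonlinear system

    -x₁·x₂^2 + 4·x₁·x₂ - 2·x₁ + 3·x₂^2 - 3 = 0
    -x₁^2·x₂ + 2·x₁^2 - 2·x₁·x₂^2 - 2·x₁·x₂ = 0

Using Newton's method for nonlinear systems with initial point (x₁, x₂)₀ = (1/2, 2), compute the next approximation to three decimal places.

(0.354, 1.191)

At (1/2, 2): F = (10.000, -6.000).
Jacobian J = [[-x₂^2 + 4·x₂ - 2, -2·x₁·x₂ + 4·x₁ + 6·x₂], [-2·x₁·x₂ + 4·x₁ - 2·x₂^2 - 2·x₂, -x₁^2 - 4·x₁·x₂ - 2·x₁]].
At the point, J = [[2.000, 12.000], [-12.000, -5.250]] (det J = 133.500).
Solving J·Δ = −F gives Δ = (-0.146, -0.809).
Then the next iterate is (x₁, x₂)₁ = (0.354, 1.191).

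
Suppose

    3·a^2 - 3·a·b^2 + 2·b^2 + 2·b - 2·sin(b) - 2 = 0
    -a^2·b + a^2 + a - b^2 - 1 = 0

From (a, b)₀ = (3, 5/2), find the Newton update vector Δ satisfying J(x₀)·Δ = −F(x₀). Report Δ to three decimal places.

(-1.446, -0.442)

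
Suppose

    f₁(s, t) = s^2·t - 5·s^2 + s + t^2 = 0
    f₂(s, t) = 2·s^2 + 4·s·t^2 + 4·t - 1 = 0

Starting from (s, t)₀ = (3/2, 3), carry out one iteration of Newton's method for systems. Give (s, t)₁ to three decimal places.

(0.890, 1.903)

At (3/2, 3): F = (6.000, 69.500).
Jacobian J = [[2·s·t - 10·s + 1, s^2 + 2·t], [4·s + 4·t^2, 8·s·t + 4]].
At the point, J = [[-5.000, 8.250], [42.000, 40.000]] (det J = -546.500).
Solving J·Δ = −F gives Δ = (-0.610, -1.097).
Then the next iterate is (s, t)₁ = (0.890, 1.903).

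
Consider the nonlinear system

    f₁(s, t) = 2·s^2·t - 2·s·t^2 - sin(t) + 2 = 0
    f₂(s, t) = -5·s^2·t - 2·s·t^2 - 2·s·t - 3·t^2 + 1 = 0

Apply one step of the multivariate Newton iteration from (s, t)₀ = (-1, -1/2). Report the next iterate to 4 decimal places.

(-1.2855, 1.2675)

At (-1, -1/2): F = (1.979426, 2.2500).
Jacobian J = [[4·s·t - 2·t^2, 2·s^2 - 4·s·t - cos(t)], [-10·s·t - 2·t^2 - 2·t, -5·s^2 - 4·s·t - 2·s - 6·t]].
At the point, J = [[1.5000, -0.877583], [-4.5000, -2.0000]] (det J = -6.949122).
Solving J·Δ = −F gives Δ = (-0.2855, 1.7675).
Then the next iterate is (s, t)₁ = (-1.2855, 1.2675).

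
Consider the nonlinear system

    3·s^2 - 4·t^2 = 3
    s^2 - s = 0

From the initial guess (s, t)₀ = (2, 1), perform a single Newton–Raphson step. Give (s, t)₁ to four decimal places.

(1.3333, 0.6250)

At (2, 1): F = (5.0000, 2.0000).
Jacobian J = [[6·s, -8·t], [2·s - 1, 0]].
At the point, J = [[12.0000, -8.0000], [3.0000, 0.0000]] (det J = 24.0000).
Solving J·Δ = −F gives Δ = (-0.6667, -0.3750).
Then the next iterate is (s, t)₁ = (1.3333, 0.6250).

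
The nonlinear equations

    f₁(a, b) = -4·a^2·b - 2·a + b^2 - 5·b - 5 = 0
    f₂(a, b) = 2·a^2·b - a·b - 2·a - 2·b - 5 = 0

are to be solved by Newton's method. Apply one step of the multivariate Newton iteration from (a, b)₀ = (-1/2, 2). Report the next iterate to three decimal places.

(-0.500, -4.000)

At (-1/2, 2): F = (-12.000, -6.000).
Jacobian J = [[-8·a·b - 2, -4·a^2 + 2·b - 5], [4·a·b - b - 2, 2·a^2 - a - 2]].
At the point, J = [[6.000, -2.000], [-8.000, -1.000]] (det J = -22.000).
Solving J·Δ = −F gives Δ = (0.000, -6.000).
Then the next iterate is (a, b)₁ = (-0.500, -4.000).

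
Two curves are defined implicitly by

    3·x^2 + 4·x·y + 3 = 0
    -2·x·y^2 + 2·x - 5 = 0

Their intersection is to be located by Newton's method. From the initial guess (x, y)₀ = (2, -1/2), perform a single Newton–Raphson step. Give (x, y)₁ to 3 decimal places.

At (2, -1/2): F = (11.000, -2.000).
Jacobian J = [[6·x + 4·y, 4·x], [-2·y^2 + 2, -4·x·y]].
At the point, J = [[10.000, 8.000], [1.500, 4.000]] (det J = 28.000).
Solving J·Δ = −F gives Δ = (-2.143, 1.304).
Then the next iterate is (x, y)₁ = (-0.143, 0.804).

(-0.143, 0.804)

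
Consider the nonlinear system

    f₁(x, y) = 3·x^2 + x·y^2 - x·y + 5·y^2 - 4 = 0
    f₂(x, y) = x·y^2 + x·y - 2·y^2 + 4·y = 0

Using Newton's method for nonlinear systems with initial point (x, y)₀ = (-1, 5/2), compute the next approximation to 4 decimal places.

At (-1, 5/2): F = (26.5000, -11.2500).
Jacobian J = [[6·x + y^2 - y, 2·x·y - x + 10·y], [y^2 + y, 2·x·y + x - 4·y + 4]].
At the point, J = [[-2.2500, 21.0000], [8.7500, -12.0000]] (det J = -156.7500).
Solving J·Δ = −F gives Δ = (-0.5215, -1.3178).
Then the next iterate is (x, y)₁ = (-1.5215, 1.1822).

(-1.5215, 1.1822)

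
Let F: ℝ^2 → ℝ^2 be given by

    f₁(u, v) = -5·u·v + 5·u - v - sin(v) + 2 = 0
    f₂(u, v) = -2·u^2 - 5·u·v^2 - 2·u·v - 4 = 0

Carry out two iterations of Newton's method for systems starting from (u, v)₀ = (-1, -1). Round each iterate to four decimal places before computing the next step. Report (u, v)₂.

(-0.3625, -1.9917)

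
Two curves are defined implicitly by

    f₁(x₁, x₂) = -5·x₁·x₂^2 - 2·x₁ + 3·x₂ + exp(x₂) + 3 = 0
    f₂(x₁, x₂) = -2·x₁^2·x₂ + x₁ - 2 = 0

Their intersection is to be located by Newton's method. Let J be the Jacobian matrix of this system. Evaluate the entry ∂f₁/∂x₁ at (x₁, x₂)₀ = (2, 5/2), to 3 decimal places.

-33.250

∂f₁/∂x₁ = -5·x₂^2 - 2.
At (2, 5/2) this is -33.250.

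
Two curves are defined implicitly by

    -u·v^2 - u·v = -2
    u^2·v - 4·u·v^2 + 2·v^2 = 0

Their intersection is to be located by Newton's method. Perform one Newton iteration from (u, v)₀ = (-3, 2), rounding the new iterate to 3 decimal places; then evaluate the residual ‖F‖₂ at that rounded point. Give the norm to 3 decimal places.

30.728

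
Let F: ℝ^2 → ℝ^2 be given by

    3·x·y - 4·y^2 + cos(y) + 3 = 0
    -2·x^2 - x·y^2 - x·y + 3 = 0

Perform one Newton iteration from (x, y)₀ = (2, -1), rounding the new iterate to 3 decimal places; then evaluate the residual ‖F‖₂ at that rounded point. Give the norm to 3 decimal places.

At (2, -1): F = (-6.45970, -5.000).
Jacobian J = [[3·y, 3·x - 8·y - sin(y)], [-4·x - y^2 - y, -2·x·y - x]].
At the point, J = [[-3.000, 14.84147], [-8.000, 2.000]] (det J = 112.73177).
Solving J·Δ = −F gives Δ = (-0.544, 0.325).
Then the next iterate is (x, y)₁ = (1.456, -0.675).
Re-evaluating at (1.456, -0.675): F = (-0.99019, -0.92046), so ‖F‖₂ = 1.352.

1.352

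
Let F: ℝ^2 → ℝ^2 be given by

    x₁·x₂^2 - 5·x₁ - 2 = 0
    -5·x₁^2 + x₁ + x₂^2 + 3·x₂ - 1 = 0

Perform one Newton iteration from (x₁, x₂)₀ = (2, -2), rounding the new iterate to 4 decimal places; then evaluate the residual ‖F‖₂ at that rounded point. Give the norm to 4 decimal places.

At (2, -2): F = (-4.0000, -21.0000).
Jacobian J = [[x₂^2 - 5, 2·x₁·x₂], [-10·x₁ + 1, 2·x₂ + 3]].
At the point, J = [[-1.0000, -8.0000], [-19.0000, -1.0000]] (det J = -151.0000).
Solving J·Δ = −F gives Δ = (-1.0861, -0.3642).
Then the next iterate is (x₁, x₂)₁ = (0.9139, -2.3642).
Re-evaluating at (0.9139, -2.3642): F = (-1.461309, -5.765324), so ‖F‖₂ = 5.9476.

5.9476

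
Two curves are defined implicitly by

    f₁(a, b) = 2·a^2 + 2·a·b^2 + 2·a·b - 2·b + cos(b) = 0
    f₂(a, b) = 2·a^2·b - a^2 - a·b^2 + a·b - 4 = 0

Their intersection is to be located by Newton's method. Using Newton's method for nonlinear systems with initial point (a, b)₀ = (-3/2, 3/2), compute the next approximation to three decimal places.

At (-3/2, 3/2): F = (-9.67926, 1.625).
Jacobian J = [[4·a + 2·b^2 + 2·b, 4·a·b + 2·a - sin(b) - 2], [4·a·b - 2·a - b^2 + b, 2·a^2 - 2·a·b + a]].
At the point, J = [[1.500, -14.99749], [-6.750, 7.500]] (det J = -89.98309).
Solving J·Δ = −F gives Δ = (-0.536, -0.699).
Then the next iterate is (a, b)₁ = (-2.036, 0.801).

(-2.036, 0.801)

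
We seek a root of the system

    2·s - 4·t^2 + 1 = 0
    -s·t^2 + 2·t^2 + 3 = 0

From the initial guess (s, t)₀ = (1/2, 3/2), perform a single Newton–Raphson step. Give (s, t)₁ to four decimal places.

At (1/2, 3/2): F = (-7.0000, 6.3750).
Jacobian J = [[2, -8·t], [-t^2, -2·s·t + 4·t]].
At the point, J = [[2.0000, -12.0000], [-2.2500, 4.5000]] (det J = -18.0000).
Solving J·Δ = −F gives Δ = (2.5000, -0.1667).
Then the next iterate is (s, t)₁ = (3.0000, 1.3333).

(3.0000, 1.3333)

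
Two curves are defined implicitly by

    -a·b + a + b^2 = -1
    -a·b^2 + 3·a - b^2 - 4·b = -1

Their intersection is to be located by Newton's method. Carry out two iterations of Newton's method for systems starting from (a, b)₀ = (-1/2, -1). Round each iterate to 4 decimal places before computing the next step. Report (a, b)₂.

(-0.9706, -0.3628)

At (-1/2, -1): F = (1.0000, 3.0000).
Jacobian J = [[-b + 1, -a + 2·b], [-b^2 + 3, -2·a·b - 2·b - 4]].
At the point, J = [[2.0000, -1.5000], [2.0000, -3.0000]] (det J = -3.0000).
Solving J·Δ = −F gives Δ = (0.5000, 1.3333).
Then the next iterate is (a, b)₁ = (0.0000, 0.3333).
Round to (0.0000, 0.3333) and repeat: F = (1.111089, -0.444289), J = [[0.6667, 0.6666], [2.888911, -4.6666]].
Δ = (-0.9706, -0.6961), so (a, b)₂ = (-0.9706, -0.3628).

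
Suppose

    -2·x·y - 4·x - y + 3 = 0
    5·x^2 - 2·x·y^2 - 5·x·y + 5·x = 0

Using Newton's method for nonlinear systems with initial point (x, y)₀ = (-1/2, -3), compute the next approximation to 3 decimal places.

At (-1/2, -3): F = (5.000, 0.250).
Jacobian J = [[-2·y - 4, -2·x - 1], [10·x - 2·y^2 - 5·y + 5, -4·x·y - 5·x]].
At the point, J = [[2.000, 0.000], [-3.000, -3.500]] (det J = -7.000).
Solving J·Δ = −F gives Δ = (-2.500, 2.214).
Then the next iterate is (x, y)₁ = (-3.000, -0.786).

(-3.000, -0.786)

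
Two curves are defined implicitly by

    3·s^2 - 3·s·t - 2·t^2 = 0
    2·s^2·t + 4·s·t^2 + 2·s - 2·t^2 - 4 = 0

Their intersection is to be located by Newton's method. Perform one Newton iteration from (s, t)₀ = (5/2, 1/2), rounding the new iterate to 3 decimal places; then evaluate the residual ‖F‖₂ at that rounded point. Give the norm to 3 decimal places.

At (5/2, 1/2): F = (14.500, 9.250).
Jacobian J = [[6·s - 3·t, -3·s - 4·t], [4·s·t + 4·t^2 + 2, 2·s^2 + 8·s·t - 4·t]].
At the point, J = [[13.500, -9.500], [8.000, 20.500]] (det J = 352.750).
Solving J·Δ = −F gives Δ = (-1.092, -0.025).
Then the next iterate is (s, t)₁ = (1.408, 0.475).
Re-evaluating at (1.408, 0.475): F = (3.48974, 1.51881), so ‖F‖₂ = 3.806.

3.806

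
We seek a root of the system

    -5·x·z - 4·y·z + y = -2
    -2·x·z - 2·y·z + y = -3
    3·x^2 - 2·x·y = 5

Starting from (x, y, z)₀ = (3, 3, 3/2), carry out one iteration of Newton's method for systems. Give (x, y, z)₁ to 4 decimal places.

At (3, 3, 3/2): F = (-35.5000, -12.0000, 4.0000).
Jacobian J = [[-5·z, -4·z + 1, -5·x - 4·y], [-2·z, -2·z + 1, -2·x - 2·y], [6·x - 2·y, -2·x, 0]].
At the point, J = [[-7.5000, -5.0000, -27.0000], [-3.0000, -2.0000, -12.0000], [12.0000, -6.0000, 0.0000]] (det J = 126.0000).
Solving J·Δ = −F gives Δ = (-5.0476, -9.4286, 1.8333).
Then the next iterate is (x, y, z)₁ = (-2.0476, -6.4286, 3.3333).

(-2.0476, -6.4286, 3.3333)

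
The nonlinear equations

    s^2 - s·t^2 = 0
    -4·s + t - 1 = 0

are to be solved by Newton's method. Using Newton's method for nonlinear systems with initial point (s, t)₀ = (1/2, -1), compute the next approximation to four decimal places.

(-0.4375, -0.7500)

At (1/2, -1): F = (-0.2500, -4.0000).
Jacobian J = [[2·s - t^2, -2·s·t], [-4, 1]].
At the point, J = [[0.0000, 1.0000], [-4.0000, 1.0000]] (det J = 4.0000).
Solving J·Δ = −F gives Δ = (-0.9375, 0.2500).
Then the next iterate is (s, t)₁ = (-0.4375, -0.7500).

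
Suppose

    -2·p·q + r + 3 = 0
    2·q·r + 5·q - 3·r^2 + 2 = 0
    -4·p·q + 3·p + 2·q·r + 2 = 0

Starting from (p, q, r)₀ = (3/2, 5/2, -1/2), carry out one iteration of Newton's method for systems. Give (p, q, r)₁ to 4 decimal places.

(1.5978, 0.5299, -0.9212)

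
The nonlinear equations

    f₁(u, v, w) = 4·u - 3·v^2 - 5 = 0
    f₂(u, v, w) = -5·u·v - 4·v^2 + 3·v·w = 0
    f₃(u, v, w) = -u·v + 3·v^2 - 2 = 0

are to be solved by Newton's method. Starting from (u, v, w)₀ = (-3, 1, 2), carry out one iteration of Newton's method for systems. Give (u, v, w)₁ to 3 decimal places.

At (-3, 1, 2): F = (-20.000, 17.000, 4.000).
Jacobian J = [[4, -6·v, 0], [-5·v, -5·u - 8·v + 3·w, 3·v], [-v, -u + 6·v, 0]].
At the point, J = [[4.000, -6.000, 0.000], [-5.000, 13.000, 3.000], [-1.000, 9.000, 0.000]] (det J = -90.000).
Solving J·Δ = −F gives Δ = (5.200, 0.133, 2.422).
Then the next iterate is (u, v, w)₁ = (2.200, 1.133, 4.422).

(2.200, 1.133, 4.422)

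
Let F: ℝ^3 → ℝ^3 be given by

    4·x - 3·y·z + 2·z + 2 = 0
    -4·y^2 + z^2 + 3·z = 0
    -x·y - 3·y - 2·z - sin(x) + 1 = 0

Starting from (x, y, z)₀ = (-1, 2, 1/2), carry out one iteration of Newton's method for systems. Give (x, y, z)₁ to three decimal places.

At (-1, 2, 1/2): F = (-4.000, -14.250, -3.15853).
Jacobian J = [[4, -3·z, -3·y + 2], [0, -8·y, 2·z + 3], [-y - cos(x), -x - 3, -2]].
At the point, J = [[4.000, -1.500, -4.000], [0.000, -16.000, 4.000], [-2.54030, -2.000, -2.000]] (det J = 337.82116).
Solving J·Δ = −F gives Δ = (0.030, -1.036, -0.581).
Then the next iterate is (x, y, z)₁ = (-0.970, 0.964, -0.081).

(-0.970, 0.964, -0.081)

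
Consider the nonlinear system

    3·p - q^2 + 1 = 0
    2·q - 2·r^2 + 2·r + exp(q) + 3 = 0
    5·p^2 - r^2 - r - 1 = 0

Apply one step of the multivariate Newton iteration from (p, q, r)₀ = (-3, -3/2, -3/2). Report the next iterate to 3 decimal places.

At (-3, -3/2, -3/2): F = (-10.250, -7.27687, 43.250).
Jacobian J = [[3, -2·q, 0], [0, exp(q) + 2, -4·r + 2], [10·p, 0, -2·r - 1]].
At the point, J = [[3.000, 3.000, 0.000], [0.000, 2.22313, 8.000], [-30.000, 0.000, 2.000]] (det J = -706.66122).
Solving J·Δ = −F gives Δ = (1.466, 1.950, 0.368).
Then the next iterate is (p, q, r)₁ = (-1.534, 0.450, -1.132).

(-1.534, 0.450, -1.132)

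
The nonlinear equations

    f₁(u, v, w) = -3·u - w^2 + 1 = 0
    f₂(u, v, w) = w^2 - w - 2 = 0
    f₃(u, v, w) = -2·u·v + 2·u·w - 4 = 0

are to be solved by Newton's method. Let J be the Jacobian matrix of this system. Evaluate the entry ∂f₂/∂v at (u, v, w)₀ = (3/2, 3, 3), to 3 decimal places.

∂f₂/∂v = 0.
At (3/2, 3, 3) this is 0.000.

0.000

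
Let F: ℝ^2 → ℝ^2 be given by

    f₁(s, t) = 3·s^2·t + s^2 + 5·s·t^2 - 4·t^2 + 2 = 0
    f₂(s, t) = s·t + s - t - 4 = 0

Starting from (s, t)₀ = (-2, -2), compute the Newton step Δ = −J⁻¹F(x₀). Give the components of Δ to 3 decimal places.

(4.269, -1.423)

At (-2, -2): F = (-74.000, 0.000).
Jacobian J = [[6·s·t + 2·s + 5·t^2, 3·s^2 + 10·s·t - 8·t], [t + 1, s - 1]].
At the point, J = [[40.000, 68.000], [-1.000, -3.000]] (det J = -52.000).
Solving J·Δ = −F gives Δ = (4.269, -1.423).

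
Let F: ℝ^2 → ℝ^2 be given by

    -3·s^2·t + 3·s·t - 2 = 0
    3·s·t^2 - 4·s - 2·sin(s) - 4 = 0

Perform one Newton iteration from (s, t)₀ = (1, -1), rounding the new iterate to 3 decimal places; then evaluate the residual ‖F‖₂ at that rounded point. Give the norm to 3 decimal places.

15.943

At (1, -1): F = (-2.000, -6.68294).
Jacobian J = [[-6·s·t + 3·t, -3·s^2 + 3·s], [3·t^2 - 2·cos(s) - 4, 6·s·t]].
At the point, J = [[3.000, 0.000], [-2.08060, -6.000]] (det J = -18.000).
Solving J·Δ = −F gives Δ = (0.667, -1.345).
Then the next iterate is (s, t)₁ = (1.667, -2.345).
Re-evaluating at (1.667, -2.345): F = (5.82214, 14.84187), so ‖F‖₂ = 15.943.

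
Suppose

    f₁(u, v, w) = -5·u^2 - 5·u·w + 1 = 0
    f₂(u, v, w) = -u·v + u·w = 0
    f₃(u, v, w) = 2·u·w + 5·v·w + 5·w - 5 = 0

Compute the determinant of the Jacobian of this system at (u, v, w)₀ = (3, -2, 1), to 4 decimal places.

315.0000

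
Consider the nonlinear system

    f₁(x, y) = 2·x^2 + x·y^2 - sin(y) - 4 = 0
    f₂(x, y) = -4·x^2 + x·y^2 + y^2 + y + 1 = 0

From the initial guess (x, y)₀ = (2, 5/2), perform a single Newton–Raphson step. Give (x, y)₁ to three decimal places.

At (2, 5/2): F = (15.90153, 6.250).
Jacobian J = [[4·x + y^2, 2·x·y - cos(y)], [-8·x + y^2, 2·x·y + 2·y + 1]].
At the point, J = [[14.250, 10.80114], [-9.750, 16.000]] (det J = 333.31115).
Solving J·Δ = −F gives Δ = (-0.561, -0.732).
Then the next iterate is (x, y)₁ = (1.439, 1.768).

(1.439, 1.768)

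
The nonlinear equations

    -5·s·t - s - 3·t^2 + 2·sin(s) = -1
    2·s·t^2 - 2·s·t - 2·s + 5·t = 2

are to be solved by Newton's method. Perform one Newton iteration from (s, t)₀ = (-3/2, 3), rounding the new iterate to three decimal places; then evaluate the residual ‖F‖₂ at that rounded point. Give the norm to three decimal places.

At (-3/2, 3): F = (-3.99499, -2.000).
Jacobian J = [[-5·t + 2·cos(s) - 1, -5·s - 6·t], [2·t^2 - 2·t - 2, 4·s·t - 2·s + 5]].
At the point, J = [[-15.85853, -10.500], [10.000, -10.000]] (det J = 263.58526).
Solving J·Δ = −F gives Δ = (-0.072, -0.272).
Then the next iterate is (s, t)₁ = (-1.572, 2.728).
Re-evaluating at (-1.572, 2.728): F = (-0.31187, -0.03677), so ‖F‖₂ = 0.314.

0.314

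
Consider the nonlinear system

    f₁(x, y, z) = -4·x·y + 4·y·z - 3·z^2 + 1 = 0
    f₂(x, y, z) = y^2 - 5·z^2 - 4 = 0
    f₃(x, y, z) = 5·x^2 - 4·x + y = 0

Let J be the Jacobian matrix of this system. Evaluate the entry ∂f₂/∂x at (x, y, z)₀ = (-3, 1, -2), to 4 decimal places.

0.0000

∂f₂/∂x = 0.
At (-3, 1, -2) this is 0.0000.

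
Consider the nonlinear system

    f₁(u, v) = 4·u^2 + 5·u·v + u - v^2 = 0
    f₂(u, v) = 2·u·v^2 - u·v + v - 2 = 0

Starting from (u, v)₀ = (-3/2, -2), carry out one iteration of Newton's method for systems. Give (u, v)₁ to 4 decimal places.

(-0.7514, -1.2059)

At (-3/2, -2): F = (18.5000, -19.0000).
Jacobian J = [[8·u + 5·v + 1, 5·u - 2·v], [2·v^2 - v, 4·u·v - u + 1]].
At the point, J = [[-21.0000, -3.5000], [10.0000, 14.5000]] (det J = -269.5000).
Solving J·Δ = −F gives Δ = (0.7486, 0.7941).
Then the next iterate is (u, v)₁ = (-0.7514, -1.2059).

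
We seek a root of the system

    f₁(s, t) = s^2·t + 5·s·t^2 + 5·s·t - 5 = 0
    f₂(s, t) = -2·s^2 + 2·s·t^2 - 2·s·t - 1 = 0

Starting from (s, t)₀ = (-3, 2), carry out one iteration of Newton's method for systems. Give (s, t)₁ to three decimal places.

(-2.098, 1.079)

At (-3, 2): F = (-77.000, -31.000).
Jacobian J = [[2·s·t + 5·t^2 + 5·t, s^2 + 10·s·t + 5·s], [-4·s + 2·t^2 - 2·t, 4·s·t - 2·s]].
At the point, J = [[18.000, -66.000], [16.000, -18.000]] (det J = 732.000).
Solving J·Δ = −F gives Δ = (0.902, -0.921).
Then the next iterate is (s, t)₁ = (-2.098, 1.079).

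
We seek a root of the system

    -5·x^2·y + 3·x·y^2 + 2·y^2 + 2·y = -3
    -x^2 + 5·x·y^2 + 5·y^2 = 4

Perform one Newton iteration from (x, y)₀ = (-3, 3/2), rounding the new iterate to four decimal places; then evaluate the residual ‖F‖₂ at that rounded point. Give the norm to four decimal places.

18.8753

At (-3, 3/2): F = (-77.2500, -35.5000).
Jacobian J = [[-10·x·y + 3·y^2, -5·x^2 + 6·x·y + 4·y + 2], [-2·x + 5·y^2, 10·x·y + 10·y]].
At the point, J = [[51.7500, -64.0000], [17.2500, -30.0000]] (det J = -448.5000).
Solving J·Δ = −F gives Δ = (0.1014, -1.1250).
Then the next iterate is (x, y)₁ = (-2.8986, 0.3750).
Re-evaluating at (-2.8986, 0.3750): F = (-12.945126, -13.736835), so ‖F‖₂ = 18.8753.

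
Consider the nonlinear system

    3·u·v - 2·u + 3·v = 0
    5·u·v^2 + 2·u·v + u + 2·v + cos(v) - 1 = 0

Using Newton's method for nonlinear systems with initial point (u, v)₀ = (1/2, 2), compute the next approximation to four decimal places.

At (1/2, 2): F = (8.0000, 15.083853).
Jacobian J = [[3·v - 2, 3·u + 3], [5·v^2 + 2·v + 1, 10·u·v + 2·u - sin(v) + 2]].
At the point, J = [[4.0000, 4.5000], [25.0000, 12.090703]] (det J = -64.137190).
Solving J·Δ = −F gives Δ = (0.4498, -2.1776).
Then the next iterate is (u, v)₁ = (0.9498, -0.1776).

(0.9498, -0.1776)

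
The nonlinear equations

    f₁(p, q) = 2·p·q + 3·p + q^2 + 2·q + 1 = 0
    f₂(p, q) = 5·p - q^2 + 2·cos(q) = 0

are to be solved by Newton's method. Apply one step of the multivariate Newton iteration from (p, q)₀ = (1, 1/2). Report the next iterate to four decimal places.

At (1, 1/2): F = (6.2500, 6.505165).
Jacobian J = [[2·q + 3, 2·p + 2·q + 2], [5, -2·q - 2·sin(q)]].
At the point, J = [[4.0000, 5.0000], [5.0000, -1.958851]] (det J = -32.835404).
Solving J·Δ = −F gives Δ = (-1.3634, -0.1593).
Then the next iterate is (p, q)₁ = (-0.3634, 0.3407).

(-0.3634, 0.3407)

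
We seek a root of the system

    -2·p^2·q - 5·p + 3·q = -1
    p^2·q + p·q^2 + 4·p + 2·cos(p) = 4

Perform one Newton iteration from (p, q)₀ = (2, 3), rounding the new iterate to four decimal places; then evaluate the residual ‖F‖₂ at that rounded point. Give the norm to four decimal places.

12.3478

At (2, 3): F = (-24.0000, 33.167706).
Jacobian J = [[-4·p·q - 5, -2·p^2 + 3], [2·p·q + q^2 - 2·sin(p) + 4, p^2 + 2·p·q]].
At the point, J = [[-29.0000, -5.0000], [23.181405, 16.0000]] (det J = -348.092974).
Solving J·Δ = −F gives Δ = (-0.6267, -1.1649).
Then the next iterate is (p, q)₁ = (1.3733, 1.8351).
Re-evaluating at (1.3733, 1.8351): F = (-7.283024, 9.971256), so ‖F‖₂ = 12.3478.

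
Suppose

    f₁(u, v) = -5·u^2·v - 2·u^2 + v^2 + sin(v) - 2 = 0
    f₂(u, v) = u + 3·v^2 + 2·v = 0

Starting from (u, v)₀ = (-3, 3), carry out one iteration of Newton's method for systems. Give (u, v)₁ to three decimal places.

(-2.174, 1.459)

At (-3, 3): F = (-145.85888, 30.000).
Jacobian J = [[-10·u·v - 4·u, -5·u^2 + 2·v + cos(v)], [1, 6·v + 2]].
At the point, J = [[102.000, -39.98999], [1.000, 20.000]] (det J = 2079.98999).
Solving J·Δ = −F gives Δ = (0.826, -1.541).
Then the next iterate is (u, v)₁ = (-2.174, 1.459).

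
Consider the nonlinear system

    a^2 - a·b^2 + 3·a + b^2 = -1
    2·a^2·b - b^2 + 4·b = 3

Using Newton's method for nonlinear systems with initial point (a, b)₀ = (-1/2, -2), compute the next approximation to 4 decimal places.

(6.2321, -3.2857)

At (-1/2, -2): F = (5.7500, -16.0000).
Jacobian J = [[2·a - b^2 + 3, -2·a·b + 2·b], [4·a·b, 2·a^2 - 2·b + 4]].
At the point, J = [[-2.0000, -6.0000], [4.0000, 8.5000]] (det J = 7.0000).
Solving J·Δ = −F gives Δ = (6.7321, -1.2857).
Then the next iterate is (a, b)₁ = (6.2321, -3.2857).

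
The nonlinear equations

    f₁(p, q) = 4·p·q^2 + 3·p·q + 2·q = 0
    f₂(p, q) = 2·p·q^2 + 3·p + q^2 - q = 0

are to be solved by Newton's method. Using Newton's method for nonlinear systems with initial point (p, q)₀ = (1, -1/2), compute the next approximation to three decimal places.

At (1, -1/2): F = (-1.500, 4.250).
Jacobian J = [[4·q^2 + 3·q, 8·p·q + 3·p + 2], [2·q^2 + 3, 4·p·q + 2·q - 1]].
At the point, J = [[-0.500, 1.000], [3.500, -4.000]] (det J = -1.500).
Solving J·Δ = −F gives Δ = (1.167, 2.083).
Then the next iterate is (p, q)₁ = (2.167, 1.583).

(2.167, 1.583)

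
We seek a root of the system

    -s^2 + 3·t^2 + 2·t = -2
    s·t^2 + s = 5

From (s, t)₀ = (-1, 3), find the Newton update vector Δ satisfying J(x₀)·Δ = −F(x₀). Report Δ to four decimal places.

At (-1, 3): F = (34.0000, -15.0000).
Jacobian J = [[-2·s, 6·t + 2], [t^2 + 1, 2·s·t]].
At the point, J = [[2.0000, 20.0000], [10.0000, -6.0000]] (det J = -212.0000).
Solving J·Δ = −F gives Δ = (0.4528, -1.7453).

(0.4528, -1.7453)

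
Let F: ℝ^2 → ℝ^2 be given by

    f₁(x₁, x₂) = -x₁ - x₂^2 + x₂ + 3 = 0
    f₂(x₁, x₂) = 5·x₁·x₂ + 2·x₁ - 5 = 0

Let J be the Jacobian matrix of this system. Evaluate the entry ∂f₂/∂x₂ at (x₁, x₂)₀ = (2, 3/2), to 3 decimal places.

∂f₂/∂x₂ = 5·x₁.
At (2, 3/2) this is 10.000.

10.000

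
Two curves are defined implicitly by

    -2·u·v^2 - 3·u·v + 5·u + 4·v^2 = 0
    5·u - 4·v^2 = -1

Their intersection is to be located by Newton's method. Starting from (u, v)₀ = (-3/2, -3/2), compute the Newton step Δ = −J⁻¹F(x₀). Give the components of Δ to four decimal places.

(1.6684, 0.5965)

At (-3/2, -3/2): F = (1.5000, -15.5000).
Jacobian J = [[-2·v^2 - 3·v + 5, -4·u·v - 3·u + 8·v], [5, -8·v]].
At the point, J = [[5.0000, -16.5000], [5.0000, 12.0000]] (det J = 142.5000).
Solving J·Δ = −F gives Δ = (1.6684, 0.5965).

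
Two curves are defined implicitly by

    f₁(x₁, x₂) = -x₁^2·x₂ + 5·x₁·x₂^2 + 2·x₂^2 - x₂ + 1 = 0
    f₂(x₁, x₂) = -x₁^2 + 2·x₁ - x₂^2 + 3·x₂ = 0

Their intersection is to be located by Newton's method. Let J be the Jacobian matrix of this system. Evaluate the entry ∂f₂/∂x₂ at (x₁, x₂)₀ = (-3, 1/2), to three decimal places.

∂f₂/∂x₂ = -2·x₂ + 3.
At (-3, 1/2) this is 2.000.

2.000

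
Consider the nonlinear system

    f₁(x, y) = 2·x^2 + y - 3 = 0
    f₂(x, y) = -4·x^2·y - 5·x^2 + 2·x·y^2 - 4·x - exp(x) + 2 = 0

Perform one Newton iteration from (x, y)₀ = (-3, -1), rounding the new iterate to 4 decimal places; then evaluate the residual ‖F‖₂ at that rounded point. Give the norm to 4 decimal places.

3.0223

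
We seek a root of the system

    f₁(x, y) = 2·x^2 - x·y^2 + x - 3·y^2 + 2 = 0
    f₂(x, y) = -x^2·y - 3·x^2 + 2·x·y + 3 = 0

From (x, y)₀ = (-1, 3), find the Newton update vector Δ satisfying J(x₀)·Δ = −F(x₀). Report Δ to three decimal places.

(0.250, -1.500)

At (-1, 3): F = (-15.000, -9.000).
Jacobian J = [[4·x - y^2 + 1, -2·x·y - 6·y], [-2·x·y - 6·x + 2·y, -x^2 + 2·x]].
At the point, J = [[-12.000, -12.000], [18.000, -3.000]] (det J = 252.000).
Solving J·Δ = −F gives Δ = (0.250, -1.500).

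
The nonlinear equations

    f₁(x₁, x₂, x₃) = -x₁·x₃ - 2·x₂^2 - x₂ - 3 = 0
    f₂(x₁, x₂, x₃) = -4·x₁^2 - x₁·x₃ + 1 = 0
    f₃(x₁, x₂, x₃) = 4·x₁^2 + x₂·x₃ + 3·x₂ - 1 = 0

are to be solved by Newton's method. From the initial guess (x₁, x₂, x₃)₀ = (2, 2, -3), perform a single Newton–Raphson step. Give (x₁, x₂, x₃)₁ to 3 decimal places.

(0.000, -1.333, 5.500)

At (2, 2, -3): F = (-7.000, -9.000, 15.000).
Jacobian J = [[-x₃, -4·x₂ - 1, -x₁], [-8·x₁ - x₃, 0, -x₁], [8·x₁, x₃ + 3, x₂]].
At the point, J = [[3.000, -9.000, -2.000], [-13.000, 0.000, -2.000], [16.000, 0.000, 2.000]] (det J = 54.000).
Solving J·Δ = −F gives Δ = (-2.000, -3.333, 8.500).
Then the next iterate is (x₁, x₂, x₃)₁ = (0.000, -1.333, 5.500).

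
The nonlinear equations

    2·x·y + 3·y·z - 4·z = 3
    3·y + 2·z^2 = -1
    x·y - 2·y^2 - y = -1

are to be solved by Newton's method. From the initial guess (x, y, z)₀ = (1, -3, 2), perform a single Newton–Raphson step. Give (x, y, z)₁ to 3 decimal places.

At (1, -3, 2): F = (-35.000, 0.000, -17.000).
Jacobian J = [[2·y, 2·x + 3·z, 3·y - 4], [0, 3, 4·z], [y, x - 4·y - 1, 0]].
At the point, J = [[-6.000, 8.000, -13.000], [0.000, 3.000, 8.000], [-3.000, 12.000, 0.000]] (det J = 267.000).
Solving J·Δ = −F gives Δ = (-6.026, -0.090, 0.034).
Then the next iterate is (x, y, z)₁ = (-5.026, -3.090, 2.034).

(-5.026, -3.090, 2.034)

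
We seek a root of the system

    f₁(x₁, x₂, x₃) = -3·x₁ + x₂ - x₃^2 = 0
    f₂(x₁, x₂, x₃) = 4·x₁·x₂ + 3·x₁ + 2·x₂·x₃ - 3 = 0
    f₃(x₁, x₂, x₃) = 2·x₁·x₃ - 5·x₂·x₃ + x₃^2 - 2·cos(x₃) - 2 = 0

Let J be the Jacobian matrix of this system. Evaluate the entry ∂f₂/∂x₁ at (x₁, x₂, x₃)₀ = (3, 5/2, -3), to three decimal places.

∂f₂/∂x₁ = 4·x₂ + 3.
At (3, 5/2, -3) this is 13.000.

13.000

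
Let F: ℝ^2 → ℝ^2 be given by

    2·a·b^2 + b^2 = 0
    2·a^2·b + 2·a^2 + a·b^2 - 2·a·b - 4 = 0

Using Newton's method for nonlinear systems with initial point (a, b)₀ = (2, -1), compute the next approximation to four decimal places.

(1.3333, -0.6333)

At (2, -1): F = (5.0000, 2.0000).
Jacobian J = [[2·b^2, 4·a·b + 2·b], [4·a·b + 4·a + b^2 - 2·b, 2·a^2 + 2·a·b - 2·a]].
At the point, J = [[2.0000, -10.0000], [3.0000, 0.0000]] (det J = 30.0000).
Solving J·Δ = −F gives Δ = (-0.6667, 0.3667).
Then the next iterate is (a, b)₁ = (1.3333, -0.6333).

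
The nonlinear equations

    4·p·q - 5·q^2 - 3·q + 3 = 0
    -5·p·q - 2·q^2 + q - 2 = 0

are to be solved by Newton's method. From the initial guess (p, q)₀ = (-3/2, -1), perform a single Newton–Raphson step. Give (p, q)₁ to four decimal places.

(0.3182, -0.7273)

At (-3/2, -1): F = (7.0000, -12.5000).
Jacobian J = [[4·q, 4·p - 10·q - 3], [-5·q, -5·p - 4·q + 1]].
At the point, J = [[-4.0000, 1.0000], [5.0000, 12.5000]] (det J = -55.0000).
Solving J·Δ = −F gives Δ = (1.8182, 0.2727).
Then the next iterate is (p, q)₁ = (0.3182, -0.7273).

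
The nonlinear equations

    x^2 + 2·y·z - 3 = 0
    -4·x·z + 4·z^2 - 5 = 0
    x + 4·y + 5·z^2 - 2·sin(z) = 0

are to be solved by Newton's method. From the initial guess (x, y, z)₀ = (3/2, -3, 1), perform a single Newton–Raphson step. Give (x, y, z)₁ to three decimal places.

At (3/2, -3, 1): F = (-6.750, -7.000, -7.18294).
Jacobian J = [[2·x, 2·z, 2·y], [-4·z, 0, -4·x + 8·z], [1, 4, 10·z - 2·cos(z)]].
At the point, J = [[3.000, 2.000, -6.000], [-4.000, 0.000, 2.000], [1.000, 4.000, 8.91940]] (det J = 147.35516).
Solving J·Δ = −F gives Δ = (-2.159, 4.160, -0.818).
Then the next iterate is (x, y, z)₁ = (-0.659, 1.160, 0.182).

(-0.659, 1.160, 0.182)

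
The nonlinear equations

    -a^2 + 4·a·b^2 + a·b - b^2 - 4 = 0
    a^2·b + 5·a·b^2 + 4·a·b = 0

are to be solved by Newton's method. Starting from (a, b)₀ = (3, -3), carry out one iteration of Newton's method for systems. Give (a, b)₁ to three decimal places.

(2.154, -2.141)

At (3, -3): F = (77.000, 72.000).
Jacobian J = [[-2·a + 4·b^2 + b, 8·a·b + a - 2·b], [2·a·b + 5·b^2 + 4·b, a^2 + 10·a·b + 4·a]].
At the point, J = [[27.000, -63.000], [15.000, -69.000]] (det J = -918.000).
Solving J·Δ = −F gives Δ = (-0.846, 0.859).
Then the next iterate is (a, b)₁ = (2.154, -2.141).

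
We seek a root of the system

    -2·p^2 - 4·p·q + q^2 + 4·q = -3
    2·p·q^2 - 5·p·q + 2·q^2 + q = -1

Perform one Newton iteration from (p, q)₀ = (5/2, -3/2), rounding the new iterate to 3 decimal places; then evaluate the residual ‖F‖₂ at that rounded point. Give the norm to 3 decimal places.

9.776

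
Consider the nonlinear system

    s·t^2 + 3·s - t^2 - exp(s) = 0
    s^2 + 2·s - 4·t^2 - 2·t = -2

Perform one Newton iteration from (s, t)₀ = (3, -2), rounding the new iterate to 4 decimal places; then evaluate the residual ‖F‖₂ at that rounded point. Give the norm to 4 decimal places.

At (3, -2): F = (-3.085537, 5.0000).
Jacobian J = [[t^2 - exp(s) + 3, 2·s·t - 2·t], [2·s + 2, -8·t - 2]].
At the point, J = [[-13.085537, -8.0000], [8.0000, 14.0000]] (det J = -119.197517).
Solving J·Δ = −F gives Δ = (-0.0268, -0.3418).
Then the next iterate is (s, t)₁ = (2.9732, -2.3418).
Re-evaluating at (2.9732, -2.3418): F = (0.186289, -0.466191), so ‖F‖₂ = 0.5020.

0.5020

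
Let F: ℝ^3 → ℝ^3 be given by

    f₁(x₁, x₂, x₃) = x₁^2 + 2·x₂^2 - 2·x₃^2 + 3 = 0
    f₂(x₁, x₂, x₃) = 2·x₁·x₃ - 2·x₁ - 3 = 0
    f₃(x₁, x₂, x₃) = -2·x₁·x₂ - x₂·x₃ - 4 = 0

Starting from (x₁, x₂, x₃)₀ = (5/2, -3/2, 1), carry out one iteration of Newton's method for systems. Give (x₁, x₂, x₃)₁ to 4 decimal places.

(0.7750, -1.3792, 1.6000)

At (5/2, -3/2, 1): F = (11.7500, -3.0000, 5.0000).
Jacobian J = [[2·x₁, 4·x₂, -4·x₃], [2·x₃ - 2, 0, 2·x₁], [-2·x₂, -2·x₁ - x₃, -x₂]].
At the point, J = [[5.0000, -6.0000, -4.0000], [0.0000, 0.0000, 5.0000], [3.0000, -6.0000, 1.5000]] (det J = 60.0000).
Solving J·Δ = −F gives Δ = (-1.7250, 0.1208, 0.6000).
Then the next iterate is (x₁, x₂, x₃)₁ = (0.7750, -1.3792, 1.6000).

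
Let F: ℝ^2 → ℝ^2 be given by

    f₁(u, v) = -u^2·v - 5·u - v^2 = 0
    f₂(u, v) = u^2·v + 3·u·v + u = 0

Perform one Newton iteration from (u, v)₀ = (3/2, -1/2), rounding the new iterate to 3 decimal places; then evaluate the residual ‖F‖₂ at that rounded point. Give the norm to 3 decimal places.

At (3/2, -1/2): F = (-6.625, -1.875).
Jacobian J = [[-2·u·v - 5, -u^2 - 2·v], [2·u·v + 3·v + 1, u^2 + 3·u]].
At the point, J = [[-3.500, -1.250], [-2.000, 6.750]] (det J = -26.125).
Solving J·Δ = −F gives Δ = (-1.801, -0.256).
Then the next iterate is (u, v)₁ = (-0.301, -0.756).
Re-evaluating at (-0.301, -0.756): F = (1.00196, 0.31317), so ‖F‖₂ = 1.050.

1.050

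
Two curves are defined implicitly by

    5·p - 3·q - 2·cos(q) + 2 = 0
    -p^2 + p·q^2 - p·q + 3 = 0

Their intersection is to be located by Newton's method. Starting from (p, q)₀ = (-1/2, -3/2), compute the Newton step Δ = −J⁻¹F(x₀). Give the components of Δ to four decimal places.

(-0.3584, 0.4137)

At (-1/2, -3/2): F = (3.858526, 0.8750).
Jacobian J = [[5, 2·sin(q) - 3], [-2·p + q^2 - q, 2·p·q - p]].
At the point, J = [[5.0000, -4.994990], [4.7500, 2.0000]] (det J = 33.726202).
Solving J·Δ = −F gives Δ = (-0.3584, 0.4137).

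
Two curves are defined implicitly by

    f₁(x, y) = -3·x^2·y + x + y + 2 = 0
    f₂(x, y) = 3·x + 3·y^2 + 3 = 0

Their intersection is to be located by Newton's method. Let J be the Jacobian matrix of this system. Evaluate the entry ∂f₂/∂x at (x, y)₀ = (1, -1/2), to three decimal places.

3.000

∂f₂/∂x = 3.
At (1, -1/2) this is 3.000.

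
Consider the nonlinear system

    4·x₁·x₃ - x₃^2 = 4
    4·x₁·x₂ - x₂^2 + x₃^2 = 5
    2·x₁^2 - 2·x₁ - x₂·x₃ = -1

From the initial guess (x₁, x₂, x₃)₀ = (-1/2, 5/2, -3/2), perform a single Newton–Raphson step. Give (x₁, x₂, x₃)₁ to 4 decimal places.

At (-1/2, 5/2, -3/2): F = (-3.2500, -14.0000, 6.2500).
Jacobian J = [[4·x₃, 0, 4·x₁ - 2·x₃], [4·x₂, 4·x₁ - 2·x₂, 2·x₃], [4·x₁ - 2, -x₃, -x₂]].
At the point, J = [[-6.0000, 0.0000, 1.0000], [10.0000, -7.0000, -3.0000], [-4.0000, 1.5000, -2.5000]] (det J = -145.0000).
Solving J·Δ = −F gives Δ = (-0.3362, -3.0086, 1.2328).
Then the next iterate is (x₁, x₂, x₃)₁ = (-0.8362, -0.5086, -0.2672).

(-0.8362, -0.5086, -0.2672)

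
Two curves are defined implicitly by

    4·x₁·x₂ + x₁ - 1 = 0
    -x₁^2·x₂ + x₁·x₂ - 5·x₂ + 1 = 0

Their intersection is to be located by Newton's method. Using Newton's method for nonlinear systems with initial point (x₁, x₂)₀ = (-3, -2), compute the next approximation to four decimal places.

(-1.3673, -1.2857)

At (-3, -2): F = (20.0000, 35.0000).
Jacobian J = [[4·x₂ + 1, 4·x₁], [-2·x₁·x₂ + x₂, -x₁^2 + x₁ - 5]].
At the point, J = [[-7.0000, -12.0000], [-14.0000, -17.0000]] (det J = -49.0000).
Solving J·Δ = −F gives Δ = (1.6327, 0.7143).
Then the next iterate is (x₁, x₂)₁ = (-1.3673, -1.2857).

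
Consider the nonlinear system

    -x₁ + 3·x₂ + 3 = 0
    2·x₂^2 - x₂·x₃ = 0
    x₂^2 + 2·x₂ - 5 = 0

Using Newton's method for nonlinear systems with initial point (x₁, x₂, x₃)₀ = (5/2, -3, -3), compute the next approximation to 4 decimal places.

At (5/2, -3, -3): F = (-8.5000, 9.0000, -2.0000).
Jacobian J = [[-1, 3, 0], [0, 4·x₂ - x₃, -x₂], [0, 2·x₂ + 2, 0]].
At the point, J = [[-1.0000, 3.0000, 0.0000], [0.0000, -9.0000, 3.0000], [0.0000, -4.0000, 0.0000]] (det J = -12.0000).
Solving J·Δ = −F gives Δ = (-10.0000, -0.5000, -4.5000).
Then the next iterate is (x₁, x₂, x₃)₁ = (-7.5000, -3.5000, -7.5000).

(-7.5000, -3.5000, -7.5000)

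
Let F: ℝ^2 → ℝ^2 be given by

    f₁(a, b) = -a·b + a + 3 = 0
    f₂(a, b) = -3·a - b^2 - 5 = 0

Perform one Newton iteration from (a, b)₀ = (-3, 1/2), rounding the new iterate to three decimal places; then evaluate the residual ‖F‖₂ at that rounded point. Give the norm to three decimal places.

1.258

At (-3, 1/2): F = (1.500, 3.750).
Jacobian J = [[-b + 1, -a], [-3, -2·b]].
At the point, J = [[0.500, 3.000], [-3.000, -1.000]] (det J = 8.500).
Solving J·Δ = −F gives Δ = (1.500, -0.750).
Then the next iterate is (a, b)₁ = (-1.500, -0.250).
Re-evaluating at (-1.500, -0.250): F = (1.125, -0.56250), so ‖F‖₂ = 1.258.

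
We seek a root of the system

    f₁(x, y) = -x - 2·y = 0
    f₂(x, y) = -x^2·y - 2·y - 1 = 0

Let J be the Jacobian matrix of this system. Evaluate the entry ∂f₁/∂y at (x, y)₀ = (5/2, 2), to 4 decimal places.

-2.0000

∂f₁/∂y = -2.
At (5/2, 2) this is -2.0000.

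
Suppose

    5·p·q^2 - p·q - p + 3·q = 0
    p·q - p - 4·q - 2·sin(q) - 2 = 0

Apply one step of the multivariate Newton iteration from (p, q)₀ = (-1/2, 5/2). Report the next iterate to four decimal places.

(-2.0999, -3.1413)

At (-1/2, 5/2): F = (-6.3750, -13.946944).
Jacobian J = [[5·q^2 - q - 1, 10·p·q - p + 3], [q - 1, p - 2·cos(q) - 4]].
At the point, J = [[27.7500, -9.0000], [1.5000, -2.897713]] (det J = -66.911529).
Solving J·Δ = −F gives Δ = (-1.5999, -5.6413).
Then the next iterate is (p, q)₁ = (-2.0999, -3.1413).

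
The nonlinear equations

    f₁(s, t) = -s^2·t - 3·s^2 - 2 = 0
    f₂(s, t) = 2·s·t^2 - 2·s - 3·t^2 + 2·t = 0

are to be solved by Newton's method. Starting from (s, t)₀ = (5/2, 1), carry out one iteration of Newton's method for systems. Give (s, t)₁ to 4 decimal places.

At (5/2, 1): F = (-27.0000, -1.0000).
Jacobian J = [[-2·s·t - 6·s, -s^2], [2·t^2 - 2, 4·s·t - 6·t + 2]].
At the point, J = [[-20.0000, -6.2500], [0.0000, 6.0000]] (det J = -120.0000).
Solving J·Δ = −F gives Δ = (-1.4021, 0.1667).
Then the next iterate is (s, t)₁ = (1.0979, 1.1667).

(1.0979, 1.1667)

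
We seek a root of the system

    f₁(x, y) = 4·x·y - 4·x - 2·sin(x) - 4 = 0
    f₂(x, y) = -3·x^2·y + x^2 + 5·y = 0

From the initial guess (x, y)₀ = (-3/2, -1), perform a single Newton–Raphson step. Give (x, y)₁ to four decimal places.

At (-3/2, -1): F = (9.994990, 4.0000).
Jacobian J = [[4·y - 2·cos(x) - 4, 4·x], [-6·x·y + 2·x, -3·x^2 + 5]].
At the point, J = [[-8.141474, -6.0000], [-12.0000, -1.7500]] (det J = -57.752420).
Solving J·Δ = −F gives Δ = (0.1127, 1.5129).
Then the next iterate is (x, y)₁ = (-1.3873, 0.5129).

(-1.3873, 0.5129)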